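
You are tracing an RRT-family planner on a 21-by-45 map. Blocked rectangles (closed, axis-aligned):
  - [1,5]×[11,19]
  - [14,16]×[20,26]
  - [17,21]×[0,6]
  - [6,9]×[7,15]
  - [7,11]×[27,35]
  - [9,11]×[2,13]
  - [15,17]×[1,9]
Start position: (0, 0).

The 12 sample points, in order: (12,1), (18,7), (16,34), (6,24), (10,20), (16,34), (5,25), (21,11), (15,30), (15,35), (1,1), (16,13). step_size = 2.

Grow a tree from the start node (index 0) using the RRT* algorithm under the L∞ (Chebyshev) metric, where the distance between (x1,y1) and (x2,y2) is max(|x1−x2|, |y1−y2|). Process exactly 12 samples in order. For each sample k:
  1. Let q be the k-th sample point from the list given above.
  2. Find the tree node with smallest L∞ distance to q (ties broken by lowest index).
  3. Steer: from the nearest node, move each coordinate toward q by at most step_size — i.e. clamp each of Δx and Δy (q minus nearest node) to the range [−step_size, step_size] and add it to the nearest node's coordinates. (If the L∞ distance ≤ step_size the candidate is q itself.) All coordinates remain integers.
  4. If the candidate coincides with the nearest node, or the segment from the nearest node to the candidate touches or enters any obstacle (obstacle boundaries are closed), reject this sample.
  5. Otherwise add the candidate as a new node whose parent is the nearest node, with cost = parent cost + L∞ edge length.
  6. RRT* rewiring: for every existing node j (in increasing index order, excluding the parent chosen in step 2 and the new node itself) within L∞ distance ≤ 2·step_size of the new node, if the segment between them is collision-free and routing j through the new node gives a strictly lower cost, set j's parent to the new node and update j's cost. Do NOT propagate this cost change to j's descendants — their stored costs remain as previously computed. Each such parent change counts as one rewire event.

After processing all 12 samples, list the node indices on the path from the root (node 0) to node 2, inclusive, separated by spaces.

1. q=(12,1) nearest=0 d=12 new=(2,1) → add node 1 parent=0 cost=2
2. q=(18,7) nearest=1 d=16 new=(4,3) → add node 2 parent=1 cost=4
3. q=(16,34) nearest=2 d=31 new=(6,5) → add node 3 parent=2 cost=6
4. q=(6,24) nearest=3 d=19 new=(6,7) → blocked by [6,9]×[7,15], reject
5. q=(10,20) nearest=3 d=15 new=(8,7) → blocked by [6,9]×[7,15], reject
6. q=(16,34) nearest=3 d=29 new=(8,7) → blocked by [6,9]×[7,15], reject
7. q=(5,25) nearest=3 d=20 new=(5,7) → add node 4 parent=3 cost=8
8. q=(21,11) nearest=3 d=15 new=(8,7) → blocked by [6,9]×[7,15], reject
9. q=(15,30) nearest=4 d=23 new=(7,9) → blocked by [6,9]×[7,15], reject
10. q=(15,35) nearest=4 d=28 new=(7,9) → blocked by [6,9]×[7,15], reject
11. q=(1,1) nearest=0 d=1 new=(1,1) → add node 5 parent=0 cost=1
12. q=(16,13) nearest=3 d=10 new=(8,7) → blocked by [6,9]×[7,15], reject

Path: 0 1 2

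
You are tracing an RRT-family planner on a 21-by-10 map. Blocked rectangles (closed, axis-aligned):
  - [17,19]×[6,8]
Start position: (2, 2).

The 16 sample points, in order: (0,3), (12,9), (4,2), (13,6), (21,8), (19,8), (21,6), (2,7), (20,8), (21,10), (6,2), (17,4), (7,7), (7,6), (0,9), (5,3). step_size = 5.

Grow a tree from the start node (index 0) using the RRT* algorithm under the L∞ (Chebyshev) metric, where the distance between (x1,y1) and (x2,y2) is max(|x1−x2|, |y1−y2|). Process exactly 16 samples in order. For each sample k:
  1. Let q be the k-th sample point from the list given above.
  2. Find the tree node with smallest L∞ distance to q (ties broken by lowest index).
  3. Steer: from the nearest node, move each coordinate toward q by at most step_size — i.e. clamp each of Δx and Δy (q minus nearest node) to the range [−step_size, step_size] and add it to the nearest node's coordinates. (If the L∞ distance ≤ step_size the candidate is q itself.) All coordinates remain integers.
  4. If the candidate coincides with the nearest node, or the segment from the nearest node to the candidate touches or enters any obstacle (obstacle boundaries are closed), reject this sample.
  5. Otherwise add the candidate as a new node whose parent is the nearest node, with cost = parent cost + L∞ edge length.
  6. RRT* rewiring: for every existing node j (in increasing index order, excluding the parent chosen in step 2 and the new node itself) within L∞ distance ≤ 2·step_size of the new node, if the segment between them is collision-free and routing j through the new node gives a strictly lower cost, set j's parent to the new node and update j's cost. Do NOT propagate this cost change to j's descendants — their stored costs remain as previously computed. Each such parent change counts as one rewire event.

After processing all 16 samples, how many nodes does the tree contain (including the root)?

1. q=(0,3) nearest=0 d=2 new=(0,3) → add node 1 parent=0 cost=2
2. q=(12,9) nearest=0 d=10 new=(7,7) → add node 2 parent=0 cost=5
3. q=(4,2) nearest=0 d=2 new=(4,2) → add node 3 parent=0 cost=2
4. q=(13,6) nearest=2 d=6 new=(12,6) → add node 4 parent=2 cost=10
5. q=(21,8) nearest=4 d=9 new=(17,8) → blocked by [17,19]×[6,8], reject
6. q=(19,8) nearest=4 d=7 new=(17,8) → blocked by [17,19]×[6,8], reject
7. q=(21,6) nearest=4 d=9 new=(17,6) → blocked by [17,19]×[6,8], reject
8. q=(2,7) nearest=1 d=4 new=(2,7) → add node 5 parent=1 cost=6
9. q=(20,8) nearest=4 d=8 new=(17,8) → blocked by [17,19]×[6,8], reject
10. q=(21,10) nearest=4 d=9 new=(17,10) → add node 6 parent=4 cost=15
11. q=(6,2) nearest=3 d=2 new=(6,2) → add node 7 parent=3 cost=4
12. q=(17,4) nearest=4 d=5 new=(17,4) → add node 8 parent=4 cost=15
13. q=(7,7) nearest=2 d=0 → coincident, reject
14. q=(7,6) nearest=2 d=1 new=(7,6) → add node 9 parent=2 cost=6
15. q=(0,9) nearest=5 d=2 new=(0,9) → add node 10 parent=5 cost=8
16. q=(5,3) nearest=3 d=1 new=(5,3) → add node 11 parent=3 cost=3

Node count: 12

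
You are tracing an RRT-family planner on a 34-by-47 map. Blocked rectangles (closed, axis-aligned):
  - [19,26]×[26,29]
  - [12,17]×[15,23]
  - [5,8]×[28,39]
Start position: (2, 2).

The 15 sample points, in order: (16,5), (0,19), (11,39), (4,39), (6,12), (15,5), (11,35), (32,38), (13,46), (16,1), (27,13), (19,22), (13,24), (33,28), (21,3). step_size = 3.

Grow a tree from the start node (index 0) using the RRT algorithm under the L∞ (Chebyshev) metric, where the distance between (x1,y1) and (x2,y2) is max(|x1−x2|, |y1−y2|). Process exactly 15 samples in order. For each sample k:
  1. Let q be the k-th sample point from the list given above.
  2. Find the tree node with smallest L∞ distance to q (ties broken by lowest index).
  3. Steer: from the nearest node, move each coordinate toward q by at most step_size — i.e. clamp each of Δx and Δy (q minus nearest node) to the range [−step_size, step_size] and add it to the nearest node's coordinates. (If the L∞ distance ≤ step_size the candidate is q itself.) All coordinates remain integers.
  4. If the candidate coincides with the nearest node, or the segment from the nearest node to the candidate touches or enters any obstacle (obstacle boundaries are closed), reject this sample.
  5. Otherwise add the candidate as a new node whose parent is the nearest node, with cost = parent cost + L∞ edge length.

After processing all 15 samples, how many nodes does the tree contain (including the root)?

1. q=(16,5) nearest=0 d=14 new=(5,5) → add node 1 parent=0 cost=3
2. q=(0,19) nearest=1 d=14 new=(2,8) → add node 2 parent=1 cost=6
3. q=(11,39) nearest=2 d=31 new=(5,11) → add node 3 parent=2 cost=9
4. q=(4,39) nearest=3 d=28 new=(4,14) → add node 4 parent=3 cost=12
5. q=(6,12) nearest=3 d=1 new=(6,12) → add node 5 parent=3 cost=10
6. q=(15,5) nearest=5 d=9 new=(9,9) → add node 6 parent=5 cost=13
7. q=(11,35) nearest=4 d=21 new=(7,17) → add node 7 parent=4 cost=15
8. q=(32,38) nearest=7 d=25 new=(10,20) → add node 8 parent=7 cost=18
9. q=(13,46) nearest=8 d=26 new=(13,23) → blocked by [12,17]×[15,23], reject
10. q=(16,1) nearest=6 d=8 new=(12,6) → add node 9 parent=6 cost=16
11. q=(27,13) nearest=9 d=15 new=(15,9) → add node 10 parent=9 cost=19
12. q=(19,22) nearest=8 d=9 new=(13,22) → blocked by [12,17]×[15,23], reject
13. q=(13,24) nearest=8 d=4 new=(13,23) → blocked by [12,17]×[15,23], reject
14. q=(33,28) nearest=10 d=19 new=(18,12) → add node 11 parent=10 cost=22
15. q=(21,3) nearest=10 d=6 new=(18,6) → add node 12 parent=10 cost=22

Node count: 13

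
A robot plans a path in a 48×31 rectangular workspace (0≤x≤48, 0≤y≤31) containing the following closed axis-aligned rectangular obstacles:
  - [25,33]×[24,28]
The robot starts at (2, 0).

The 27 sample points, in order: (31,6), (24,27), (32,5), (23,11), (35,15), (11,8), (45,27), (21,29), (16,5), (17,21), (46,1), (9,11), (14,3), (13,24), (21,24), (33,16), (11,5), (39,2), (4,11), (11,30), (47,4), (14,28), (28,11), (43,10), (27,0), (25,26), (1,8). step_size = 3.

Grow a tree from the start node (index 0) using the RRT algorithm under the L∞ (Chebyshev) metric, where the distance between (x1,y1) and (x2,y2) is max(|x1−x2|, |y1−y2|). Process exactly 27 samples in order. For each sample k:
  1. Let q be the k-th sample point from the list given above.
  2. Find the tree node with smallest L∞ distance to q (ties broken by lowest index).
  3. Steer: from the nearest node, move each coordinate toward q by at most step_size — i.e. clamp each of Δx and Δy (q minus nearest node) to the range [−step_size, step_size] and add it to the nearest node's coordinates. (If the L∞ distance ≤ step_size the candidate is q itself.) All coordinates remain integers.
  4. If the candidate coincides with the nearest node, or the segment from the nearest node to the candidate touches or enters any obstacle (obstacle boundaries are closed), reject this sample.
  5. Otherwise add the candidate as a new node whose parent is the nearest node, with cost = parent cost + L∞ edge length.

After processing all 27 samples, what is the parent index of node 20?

1. q=(31,6) nearest=0 d=29 new=(5,3) → add node 1 parent=0 cost=3
2. q=(24,27) nearest=1 d=24 new=(8,6) → add node 2 parent=1 cost=6
3. q=(32,5) nearest=2 d=24 new=(11,5) → add node 3 parent=2 cost=9
4. q=(23,11) nearest=3 d=12 new=(14,8) → add node 4 parent=3 cost=12
5. q=(35,15) nearest=4 d=21 new=(17,11) → add node 5 parent=4 cost=15
6. q=(11,8) nearest=2 d=3 new=(11,8) → add node 6 parent=2 cost=9
7. q=(45,27) nearest=5 d=28 new=(20,14) → add node 7 parent=5 cost=18
8. q=(21,29) nearest=7 d=15 new=(21,17) → add node 8 parent=7 cost=21
9. q=(16,5) nearest=4 d=3 new=(16,5) → add node 9 parent=4 cost=15
10. q=(17,21) nearest=8 d=4 new=(18,20) → add node 10 parent=8 cost=24
11. q=(46,1) nearest=8 d=25 new=(24,14) → add node 11 parent=8 cost=24
12. q=(9,11) nearest=6 d=3 new=(9,11) → add node 12 parent=6 cost=12
13. q=(14,3) nearest=9 d=2 new=(14,3) → add node 13 parent=9 cost=17
14. q=(13,24) nearest=10 d=5 new=(15,23) → add node 14 parent=10 cost=27
15. q=(21,24) nearest=10 d=4 new=(21,23) → add node 15 parent=10 cost=27
16. q=(33,16) nearest=11 d=9 new=(27,16) → add node 16 parent=11 cost=27
17. q=(11,5) nearest=3 d=0 → coincident, reject
18. q=(39,2) nearest=16 d=14 new=(30,13) → add node 17 parent=16 cost=30
19. q=(4,11) nearest=2 d=5 new=(5,9) → add node 18 parent=2 cost=9
20. q=(11,30) nearest=14 d=7 new=(12,26) → add node 19 parent=14 cost=30
21. q=(47,4) nearest=17 d=17 new=(33,10) → add node 20 parent=17 cost=33
22. q=(14,28) nearest=19 d=2 new=(14,28) → add node 21 parent=19 cost=32
23. q=(28,11) nearest=17 d=2 new=(28,11) → add node 22 parent=17 cost=32
24. q=(43,10) nearest=20 d=10 new=(36,10) → add node 23 parent=20 cost=36
25. q=(27,0) nearest=20 d=10 new=(30,7) → add node 24 parent=20 cost=36
26. q=(25,26) nearest=15 d=4 new=(24,26) → add node 25 parent=15 cost=30
27. q=(1,8) nearest=18 d=4 new=(2,8) → add node 26 parent=18 cost=12

Parent of node 20: 17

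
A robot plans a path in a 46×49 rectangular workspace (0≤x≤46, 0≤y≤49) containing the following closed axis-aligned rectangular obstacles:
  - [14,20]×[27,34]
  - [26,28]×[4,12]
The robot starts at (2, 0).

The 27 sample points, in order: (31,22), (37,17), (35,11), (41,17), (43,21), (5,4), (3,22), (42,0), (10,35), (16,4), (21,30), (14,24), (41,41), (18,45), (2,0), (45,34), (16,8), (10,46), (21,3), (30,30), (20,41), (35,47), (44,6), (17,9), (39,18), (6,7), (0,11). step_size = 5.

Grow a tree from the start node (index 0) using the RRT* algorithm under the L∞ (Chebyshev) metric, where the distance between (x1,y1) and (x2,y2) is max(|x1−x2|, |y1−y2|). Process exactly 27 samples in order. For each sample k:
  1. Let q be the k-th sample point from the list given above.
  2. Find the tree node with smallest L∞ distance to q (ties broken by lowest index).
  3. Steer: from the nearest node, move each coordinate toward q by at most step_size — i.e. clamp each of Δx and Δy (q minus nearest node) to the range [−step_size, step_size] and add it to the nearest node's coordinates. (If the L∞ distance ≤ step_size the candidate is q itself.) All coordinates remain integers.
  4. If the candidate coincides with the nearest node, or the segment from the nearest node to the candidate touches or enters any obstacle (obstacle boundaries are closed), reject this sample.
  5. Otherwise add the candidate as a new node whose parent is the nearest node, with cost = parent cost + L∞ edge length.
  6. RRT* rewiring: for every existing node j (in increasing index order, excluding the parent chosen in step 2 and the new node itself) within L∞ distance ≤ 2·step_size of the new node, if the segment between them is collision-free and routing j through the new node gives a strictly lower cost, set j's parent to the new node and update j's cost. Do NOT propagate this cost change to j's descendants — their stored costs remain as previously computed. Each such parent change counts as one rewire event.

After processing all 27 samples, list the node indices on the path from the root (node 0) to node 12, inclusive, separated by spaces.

1. q=(31,22) nearest=0 d=29 new=(7,5) → add node 1 parent=0 cost=5
2. q=(37,17) nearest=1 d=30 new=(12,10) → add node 2 parent=1 cost=10
3. q=(35,11) nearest=2 d=23 new=(17,11) → add node 3 parent=2 cost=15
4. q=(41,17) nearest=3 d=24 new=(22,16) → add node 4 parent=3 cost=20
5. q=(43,21) nearest=4 d=21 new=(27,21) → add node 5 parent=4 cost=25
6. q=(5,4) nearest=1 d=2 new=(5,4) → add node 6 parent=1 cost=7
7. q=(3,22) nearest=2 d=12 new=(7,15) → add node 7 parent=2 cost=15
8. q=(42,0) nearest=4 d=20 new=(27,11) → blocked by [26,28]×[4,12], reject
9. q=(10,35) nearest=5 d=17 new=(22,26) → add node 8 parent=5 cost=30
10. q=(16,4) nearest=2 d=6 new=(16,5) → add node 9 parent=2 cost=15
11. q=(21,30) nearest=8 d=4 new=(21,30) → add node 10 parent=8 cost=34
12. q=(14,24) nearest=10 d=7 new=(16,25) → blocked by [14,20]×[27,34], reject
13. q=(41,41) nearest=8 d=19 new=(27,31) → add node 11 parent=8 cost=35
14. q=(18,45) nearest=11 d=14 new=(22,36) → add node 12 parent=11 cost=40
15. q=(2,0) nearest=0 d=0 → coincident, reject
16. q=(45,34) nearest=5 d=18 new=(32,26) → add node 13 parent=5 cost=30
17. q=(16,8) nearest=3 d=3 new=(16,8) → add node 14 parent=3 cost=18
18. q=(10,46) nearest=12 d=12 new=(17,41) → add node 15 parent=12 cost=45
19. q=(21,3) nearest=9 d=5 new=(21,3) → add node 16 parent=9 cost=20
20. q=(30,30) nearest=11 d=3 new=(30,30) → add node 17 parent=11 cost=38
21. q=(20,41) nearest=15 d=3 new=(20,41) → add node 18 parent=15 cost=48
22. q=(35,47) nearest=12 d=13 new=(27,41) → add node 19 parent=12 cost=45
23. q=(44,6) nearest=5 d=17 new=(32,16) → add node 20 parent=5 cost=30
24. q=(17,9) nearest=14 d=1 new=(17,9) → add node 21 parent=14 cost=19
25. q=(39,18) nearest=20 d=7 new=(37,18) → add node 22 parent=20 cost=35
26. q=(6,7) nearest=1 d=2 new=(6,7) → add node 23 parent=1 cost=7; rewire 14→23 (17<18)
27. q=(0,11) nearest=23 d=6 new=(1,11) → add node 24 parent=23 cost=12

Path: 0 1 2 3 4 5 8 11 12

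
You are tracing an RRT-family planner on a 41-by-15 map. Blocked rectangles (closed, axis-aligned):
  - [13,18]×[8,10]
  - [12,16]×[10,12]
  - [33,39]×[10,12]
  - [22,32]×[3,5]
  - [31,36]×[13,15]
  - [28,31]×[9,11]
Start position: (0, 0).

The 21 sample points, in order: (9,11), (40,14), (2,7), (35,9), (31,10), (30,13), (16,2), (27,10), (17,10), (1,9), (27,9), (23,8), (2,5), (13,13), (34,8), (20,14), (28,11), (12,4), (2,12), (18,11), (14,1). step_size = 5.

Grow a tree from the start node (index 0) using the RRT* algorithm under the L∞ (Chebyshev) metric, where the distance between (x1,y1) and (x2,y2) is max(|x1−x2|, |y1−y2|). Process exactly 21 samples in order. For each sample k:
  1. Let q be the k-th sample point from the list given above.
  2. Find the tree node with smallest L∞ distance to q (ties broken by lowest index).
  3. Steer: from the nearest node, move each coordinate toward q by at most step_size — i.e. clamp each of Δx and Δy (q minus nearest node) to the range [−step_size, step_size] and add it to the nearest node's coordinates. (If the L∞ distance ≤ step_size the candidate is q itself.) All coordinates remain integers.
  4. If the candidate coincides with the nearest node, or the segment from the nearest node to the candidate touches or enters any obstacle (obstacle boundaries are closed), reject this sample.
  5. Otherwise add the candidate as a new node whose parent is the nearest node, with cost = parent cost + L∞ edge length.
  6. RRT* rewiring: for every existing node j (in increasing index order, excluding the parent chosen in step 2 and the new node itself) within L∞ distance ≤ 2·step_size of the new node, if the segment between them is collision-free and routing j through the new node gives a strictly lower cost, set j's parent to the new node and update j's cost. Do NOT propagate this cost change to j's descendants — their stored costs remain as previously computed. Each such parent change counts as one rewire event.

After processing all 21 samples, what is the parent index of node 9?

Parent of node 9: 7

1. q=(9,11) nearest=0 d=11 new=(5,5) → add node 1 parent=0 cost=5
2. q=(40,14) nearest=1 d=35 new=(10,10) → add node 2 parent=1 cost=10
3. q=(2,7) nearest=1 d=3 new=(2,7) → add node 3 parent=1 cost=8
4. q=(35,9) nearest=2 d=25 new=(15,9) → blocked by [13,18]×[8,10], reject
5. q=(31,10) nearest=2 d=21 new=(15,10) → blocked by [13,18]×[8,10], reject
6. q=(30,13) nearest=2 d=20 new=(15,13) → blocked by [12,16]×[10,12], reject
7. q=(16,2) nearest=2 d=8 new=(15,5) → add node 4 parent=2 cost=15
8. q=(27,10) nearest=4 d=12 new=(20,10) → blocked by [13,18]×[8,10], reject
9. q=(17,10) nearest=4 d=5 new=(17,10) → blocked by [13,18]×[8,10], reject
10. q=(1,9) nearest=3 d=2 new=(1,9) → add node 5 parent=3 cost=10
11. q=(27,9) nearest=4 d=12 new=(20,9) → add node 6 parent=4 cost=20
12. q=(23,8) nearest=6 d=3 new=(23,8) → add node 7 parent=6 cost=23
13. q=(2,5) nearest=3 d=2 new=(2,5) → add node 8 parent=3 cost=10
14. q=(13,13) nearest=2 d=3 new=(13,13) → blocked by [12,16]×[10,12], reject
15. q=(34,8) nearest=7 d=11 new=(28,8) → add node 9 parent=7 cost=28
16. q=(20,14) nearest=6 d=5 new=(20,14) → add node 10 parent=6 cost=25
17. q=(28,11) nearest=9 d=3 new=(28,11) → blocked by [28,31]×[9,11], reject
18. q=(12,4) nearest=4 d=3 new=(12,4) → add node 11 parent=4 cost=18
19. q=(2,12) nearest=5 d=3 new=(2,12) → add node 12 parent=5 cost=13
20. q=(18,11) nearest=6 d=2 new=(18,11) → add node 13 parent=6 cost=22
21. q=(14,1) nearest=11 d=3 new=(14,1) → add node 14 parent=11 cost=21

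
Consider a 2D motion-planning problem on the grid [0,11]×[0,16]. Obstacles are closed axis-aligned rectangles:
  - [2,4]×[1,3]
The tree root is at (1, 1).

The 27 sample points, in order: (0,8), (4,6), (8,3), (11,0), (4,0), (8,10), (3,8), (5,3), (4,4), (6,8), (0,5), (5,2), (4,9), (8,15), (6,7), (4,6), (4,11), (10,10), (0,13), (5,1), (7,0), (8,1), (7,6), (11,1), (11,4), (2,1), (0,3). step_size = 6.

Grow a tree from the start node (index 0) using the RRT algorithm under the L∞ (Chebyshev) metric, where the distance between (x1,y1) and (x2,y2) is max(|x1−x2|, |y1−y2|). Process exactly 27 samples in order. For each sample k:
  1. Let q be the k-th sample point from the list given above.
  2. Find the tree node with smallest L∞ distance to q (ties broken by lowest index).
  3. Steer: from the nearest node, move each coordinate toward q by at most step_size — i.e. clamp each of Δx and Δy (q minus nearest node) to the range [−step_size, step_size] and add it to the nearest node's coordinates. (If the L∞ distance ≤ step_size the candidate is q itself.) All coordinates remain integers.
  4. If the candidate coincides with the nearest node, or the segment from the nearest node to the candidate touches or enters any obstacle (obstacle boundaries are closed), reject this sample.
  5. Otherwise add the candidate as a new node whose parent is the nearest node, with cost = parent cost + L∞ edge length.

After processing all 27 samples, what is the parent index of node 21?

1. q=(0,8) nearest=0 d=7 new=(0,7) → add node 1 parent=0 cost=6
2. q=(4,6) nearest=1 d=4 new=(4,6) → add node 2 parent=1 cost=10
3. q=(8,3) nearest=2 d=4 new=(8,3) → add node 3 parent=2 cost=14
4. q=(11,0) nearest=3 d=3 new=(11,0) → add node 4 parent=3 cost=17
5. q=(4,0) nearest=0 d=3 new=(4,0) → add node 5 parent=0 cost=3
6. q=(8,10) nearest=2 d=4 new=(8,10) → add node 6 parent=2 cost=14
7. q=(3,8) nearest=2 d=2 new=(3,8) → add node 7 parent=2 cost=12
8. q=(5,3) nearest=2 d=3 new=(5,3) → add node 8 parent=2 cost=13
9. q=(4,4) nearest=8 d=1 new=(4,4) → add node 9 parent=8 cost=14
10. q=(6,8) nearest=2 d=2 new=(6,8) → add node 10 parent=2 cost=12
11. q=(0,5) nearest=1 d=2 new=(0,5) → add node 11 parent=1 cost=8
12. q=(5,2) nearest=8 d=1 new=(5,2) → add node 12 parent=8 cost=14
13. q=(4,9) nearest=7 d=1 new=(4,9) → add node 13 parent=7 cost=13
14. q=(8,15) nearest=6 d=5 new=(8,15) → add node 14 parent=6 cost=19
15. q=(6,7) nearest=10 d=1 new=(6,7) → add node 15 parent=10 cost=13
16. q=(4,6) nearest=2 d=0 → coincident, reject
17. q=(4,11) nearest=13 d=2 new=(4,11) → add node 16 parent=13 cost=15
18. q=(10,10) nearest=6 d=2 new=(10,10) → add node 17 parent=6 cost=16
19. q=(0,13) nearest=13 d=4 new=(0,13) → add node 18 parent=13 cost=17
20. q=(5,1) nearest=5 d=1 new=(5,1) → add node 19 parent=5 cost=4
21. q=(7,0) nearest=12 d=2 new=(7,0) → add node 20 parent=12 cost=16
22. q=(8,1) nearest=20 d=1 new=(8,1) → add node 21 parent=20 cost=17
23. q=(7,6) nearest=15 d=1 new=(7,6) → add node 22 parent=15 cost=14
24. q=(11,1) nearest=4 d=1 new=(11,1) → add node 23 parent=4 cost=18
25. q=(11,4) nearest=3 d=3 new=(11,4) → add node 24 parent=3 cost=17
26. q=(2,1) nearest=0 d=1 new=(2,1) → blocked by [2,4]×[1,3], reject
27. q=(0,3) nearest=0 d=2 new=(0,3) → add node 25 parent=0 cost=2

Parent of node 21: 20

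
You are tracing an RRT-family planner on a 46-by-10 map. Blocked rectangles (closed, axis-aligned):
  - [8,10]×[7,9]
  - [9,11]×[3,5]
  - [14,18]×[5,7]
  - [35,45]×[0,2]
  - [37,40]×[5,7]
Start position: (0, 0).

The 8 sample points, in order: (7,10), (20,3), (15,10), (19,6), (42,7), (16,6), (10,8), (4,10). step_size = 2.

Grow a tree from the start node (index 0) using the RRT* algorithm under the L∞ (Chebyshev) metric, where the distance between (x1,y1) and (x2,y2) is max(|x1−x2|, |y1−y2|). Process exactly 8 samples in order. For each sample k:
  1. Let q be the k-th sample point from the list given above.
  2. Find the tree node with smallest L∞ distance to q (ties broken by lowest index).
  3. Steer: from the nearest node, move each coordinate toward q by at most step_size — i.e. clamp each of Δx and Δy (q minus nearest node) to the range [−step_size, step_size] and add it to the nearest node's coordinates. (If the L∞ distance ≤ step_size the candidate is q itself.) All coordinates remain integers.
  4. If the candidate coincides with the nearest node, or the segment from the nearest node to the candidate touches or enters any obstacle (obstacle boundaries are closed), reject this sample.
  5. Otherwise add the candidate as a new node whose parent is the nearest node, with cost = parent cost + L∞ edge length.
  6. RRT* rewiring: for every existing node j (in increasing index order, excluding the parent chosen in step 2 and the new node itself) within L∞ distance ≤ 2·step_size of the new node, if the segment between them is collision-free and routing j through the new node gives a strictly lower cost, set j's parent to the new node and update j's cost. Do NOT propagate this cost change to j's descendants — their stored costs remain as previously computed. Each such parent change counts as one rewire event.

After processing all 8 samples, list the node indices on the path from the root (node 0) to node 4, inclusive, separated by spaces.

1. q=(7,10) nearest=0 d=10 new=(2,2) → add node 1 parent=0 cost=2
2. q=(20,3) nearest=1 d=18 new=(4,3) → add node 2 parent=1 cost=4
3. q=(15,10) nearest=2 d=11 new=(6,5) → add node 3 parent=2 cost=6
4. q=(19,6) nearest=3 d=13 new=(8,6) → add node 4 parent=3 cost=8
5. q=(42,7) nearest=4 d=34 new=(10,7) → blocked by [8,10]×[7,9], reject
6. q=(16,6) nearest=4 d=8 new=(10,6) → add node 5 parent=4 cost=10
7. q=(10,8) nearest=4 d=2 new=(10,8) → blocked by [8,10]×[7,9], reject
8. q=(4,10) nearest=4 d=4 new=(6,8) → add node 6 parent=4 cost=10

Path: 0 1 2 3 4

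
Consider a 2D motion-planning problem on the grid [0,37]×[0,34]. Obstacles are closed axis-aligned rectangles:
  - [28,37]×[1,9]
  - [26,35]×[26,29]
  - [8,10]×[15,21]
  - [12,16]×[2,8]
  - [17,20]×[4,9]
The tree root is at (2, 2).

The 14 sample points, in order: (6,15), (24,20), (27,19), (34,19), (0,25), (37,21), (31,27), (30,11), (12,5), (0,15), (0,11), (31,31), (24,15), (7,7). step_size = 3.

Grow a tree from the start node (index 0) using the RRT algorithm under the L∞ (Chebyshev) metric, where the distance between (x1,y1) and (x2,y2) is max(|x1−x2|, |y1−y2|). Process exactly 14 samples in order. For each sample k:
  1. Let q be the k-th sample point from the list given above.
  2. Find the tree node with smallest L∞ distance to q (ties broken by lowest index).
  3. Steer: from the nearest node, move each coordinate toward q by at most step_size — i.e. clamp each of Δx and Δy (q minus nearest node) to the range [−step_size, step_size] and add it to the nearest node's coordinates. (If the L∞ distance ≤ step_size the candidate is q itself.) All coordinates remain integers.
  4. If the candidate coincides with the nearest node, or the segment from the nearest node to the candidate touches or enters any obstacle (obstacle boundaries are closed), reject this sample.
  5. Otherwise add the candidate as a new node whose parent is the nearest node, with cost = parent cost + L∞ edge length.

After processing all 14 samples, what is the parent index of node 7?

1. q=(6,15) nearest=0 d=13 new=(5,5) → add node 1 parent=0 cost=3
2. q=(24,20) nearest=1 d=19 new=(8,8) → add node 2 parent=1 cost=6
3. q=(27,19) nearest=2 d=19 new=(11,11) → add node 3 parent=2 cost=9
4. q=(34,19) nearest=3 d=23 new=(14,14) → add node 4 parent=3 cost=12
5. q=(0,25) nearest=3 d=14 new=(8,14) → add node 5 parent=3 cost=12
6. q=(37,21) nearest=4 d=23 new=(17,17) → add node 6 parent=4 cost=15
7. q=(31,27) nearest=6 d=14 new=(20,20) → add node 7 parent=6 cost=18
8. q=(30,11) nearest=7 d=10 new=(23,17) → add node 8 parent=7 cost=21
9. q=(12,5) nearest=2 d=4 new=(11,5) → add node 9 parent=2 cost=9
10. q=(0,15) nearest=2 d=8 new=(5,11) → add node 10 parent=2 cost=9
11. q=(0,11) nearest=10 d=5 new=(2,11) → add node 11 parent=10 cost=12
12. q=(31,31) nearest=7 d=11 new=(23,23) → add node 12 parent=7 cost=21
13. q=(24,15) nearest=8 d=2 new=(24,15) → add node 13 parent=8 cost=23
14. q=(7,7) nearest=2 d=1 new=(7,7) → add node 14 parent=2 cost=7

Parent of node 7: 6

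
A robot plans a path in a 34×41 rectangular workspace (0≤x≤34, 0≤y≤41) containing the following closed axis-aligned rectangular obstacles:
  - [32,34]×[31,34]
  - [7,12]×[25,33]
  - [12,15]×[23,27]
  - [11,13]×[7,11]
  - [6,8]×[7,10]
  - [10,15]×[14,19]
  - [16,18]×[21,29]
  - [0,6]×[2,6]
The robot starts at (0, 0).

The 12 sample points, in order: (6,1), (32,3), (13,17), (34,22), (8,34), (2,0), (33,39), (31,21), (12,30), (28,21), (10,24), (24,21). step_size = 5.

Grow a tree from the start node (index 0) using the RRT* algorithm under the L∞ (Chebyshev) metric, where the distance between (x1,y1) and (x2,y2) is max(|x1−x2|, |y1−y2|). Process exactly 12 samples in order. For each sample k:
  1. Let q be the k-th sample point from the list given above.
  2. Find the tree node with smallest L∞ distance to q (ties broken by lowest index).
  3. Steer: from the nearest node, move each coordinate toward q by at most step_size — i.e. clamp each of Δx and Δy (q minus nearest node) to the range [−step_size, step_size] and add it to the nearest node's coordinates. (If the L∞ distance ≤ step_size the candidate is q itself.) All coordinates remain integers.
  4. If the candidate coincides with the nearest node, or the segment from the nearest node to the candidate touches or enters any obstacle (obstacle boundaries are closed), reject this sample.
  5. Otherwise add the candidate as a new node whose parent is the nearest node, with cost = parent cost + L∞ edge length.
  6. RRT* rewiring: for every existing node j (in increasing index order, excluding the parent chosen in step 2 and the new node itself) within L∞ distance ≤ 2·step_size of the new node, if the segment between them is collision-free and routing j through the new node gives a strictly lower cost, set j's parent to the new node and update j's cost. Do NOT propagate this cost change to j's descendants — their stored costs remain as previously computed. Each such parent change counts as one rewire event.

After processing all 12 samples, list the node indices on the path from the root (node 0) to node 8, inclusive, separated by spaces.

Path: 0 1 2 3 5 6 8

1. q=(6,1) nearest=0 d=6 new=(5,1) → add node 1 parent=0 cost=5
2. q=(32,3) nearest=1 d=27 new=(10,3) → add node 2 parent=1 cost=10
3. q=(13,17) nearest=2 d=14 new=(13,8) → blocked by [11,13]×[7,11], reject
4. q=(34,22) nearest=2 d=24 new=(15,8) → add node 3 parent=2 cost=15
5. q=(8,34) nearest=3 d=26 new=(10,13) → blocked by [11,13]×[7,11], reject
6. q=(2,0) nearest=0 d=2 new=(2,0) → add node 4 parent=0 cost=2
7. q=(33,39) nearest=3 d=31 new=(20,13) → add node 5 parent=3 cost=20
8. q=(31,21) nearest=5 d=11 new=(25,18) → add node 6 parent=5 cost=25
9. q=(12,30) nearest=6 d=13 new=(20,23) → add node 7 parent=6 cost=30
10. q=(28,21) nearest=6 d=3 new=(28,21) → add node 8 parent=6 cost=28
11. q=(10,24) nearest=7 d=10 new=(15,24) → blocked by [12,15]×[23,27], reject
12. q=(24,21) nearest=6 d=3 new=(24,21) → add node 9 parent=6 cost=28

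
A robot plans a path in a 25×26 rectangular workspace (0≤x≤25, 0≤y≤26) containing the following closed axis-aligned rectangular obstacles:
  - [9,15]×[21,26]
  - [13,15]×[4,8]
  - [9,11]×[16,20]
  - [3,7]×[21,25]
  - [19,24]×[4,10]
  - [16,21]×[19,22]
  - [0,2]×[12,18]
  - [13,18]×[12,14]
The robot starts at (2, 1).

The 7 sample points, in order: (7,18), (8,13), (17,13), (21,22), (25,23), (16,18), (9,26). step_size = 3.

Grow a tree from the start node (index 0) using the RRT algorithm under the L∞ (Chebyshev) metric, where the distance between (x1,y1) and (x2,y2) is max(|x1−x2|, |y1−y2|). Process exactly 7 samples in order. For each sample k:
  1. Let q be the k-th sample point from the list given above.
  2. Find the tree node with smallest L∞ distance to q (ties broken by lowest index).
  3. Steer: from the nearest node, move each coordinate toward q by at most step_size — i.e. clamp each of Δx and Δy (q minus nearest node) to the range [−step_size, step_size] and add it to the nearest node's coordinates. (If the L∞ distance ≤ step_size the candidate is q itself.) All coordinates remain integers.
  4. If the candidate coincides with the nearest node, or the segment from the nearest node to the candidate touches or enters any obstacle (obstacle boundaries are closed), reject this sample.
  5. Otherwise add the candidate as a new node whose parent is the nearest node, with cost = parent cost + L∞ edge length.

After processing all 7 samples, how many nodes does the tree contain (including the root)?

Node count: 5

1. q=(7,18) nearest=0 d=17 new=(5,4) → add node 1 parent=0 cost=3
2. q=(8,13) nearest=1 d=9 new=(8,7) → add node 2 parent=1 cost=6
3. q=(17,13) nearest=2 d=9 new=(11,10) → add node 3 parent=2 cost=9
4. q=(21,22) nearest=3 d=12 new=(14,13) → blocked by [13,18]×[12,14], reject
5. q=(25,23) nearest=3 d=14 new=(14,13) → blocked by [13,18]×[12,14], reject
6. q=(16,18) nearest=3 d=8 new=(14,13) → blocked by [13,18]×[12,14], reject
7. q=(9,26) nearest=3 d=16 new=(9,13) → add node 4 parent=3 cost=12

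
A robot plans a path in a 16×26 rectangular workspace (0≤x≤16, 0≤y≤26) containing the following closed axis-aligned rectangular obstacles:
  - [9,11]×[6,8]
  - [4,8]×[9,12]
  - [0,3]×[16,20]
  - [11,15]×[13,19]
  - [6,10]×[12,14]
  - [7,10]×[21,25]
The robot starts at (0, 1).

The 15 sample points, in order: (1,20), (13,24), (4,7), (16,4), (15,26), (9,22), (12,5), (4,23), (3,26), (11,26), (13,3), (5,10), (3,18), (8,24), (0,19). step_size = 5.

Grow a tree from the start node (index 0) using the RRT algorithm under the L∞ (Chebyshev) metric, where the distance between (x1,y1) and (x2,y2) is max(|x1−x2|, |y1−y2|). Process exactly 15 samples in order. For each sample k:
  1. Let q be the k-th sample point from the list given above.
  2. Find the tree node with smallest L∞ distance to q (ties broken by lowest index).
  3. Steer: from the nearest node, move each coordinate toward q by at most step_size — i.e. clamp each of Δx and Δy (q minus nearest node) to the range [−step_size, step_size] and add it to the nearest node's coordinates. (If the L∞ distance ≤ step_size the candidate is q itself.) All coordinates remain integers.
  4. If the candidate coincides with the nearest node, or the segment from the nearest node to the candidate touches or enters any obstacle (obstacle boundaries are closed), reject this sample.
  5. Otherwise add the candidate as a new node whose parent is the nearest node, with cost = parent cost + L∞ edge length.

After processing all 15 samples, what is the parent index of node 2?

Parent of node 2: 1

1. q=(1,20) nearest=0 d=19 new=(1,6) → add node 1 parent=0 cost=5
2. q=(13,24) nearest=1 d=18 new=(6,11) → blocked by [4,8]×[9,12], reject
3. q=(4,7) nearest=1 d=3 new=(4,7) → add node 2 parent=1 cost=8
4. q=(16,4) nearest=2 d=12 new=(9,4) → add node 3 parent=2 cost=13
5. q=(15,26) nearest=2 d=19 new=(9,12) → blocked by [4,8]×[9,12], reject
6. q=(9,22) nearest=2 d=15 new=(9,12) → blocked by [4,8]×[9,12], reject
7. q=(12,5) nearest=3 d=3 new=(12,5) → add node 4 parent=3 cost=16
8. q=(4,23) nearest=2 d=16 new=(4,12) → blocked by [4,8]×[9,12], reject
9. q=(3,26) nearest=2 d=19 new=(3,12) → add node 5 parent=2 cost=13
10. q=(11,26) nearest=5 d=14 new=(8,17) → add node 6 parent=5 cost=18
11. q=(13,3) nearest=4 d=2 new=(13,3) → add node 7 parent=4 cost=18
12. q=(5,10) nearest=5 d=2 new=(5,10) → blocked by [4,8]×[9,12], reject
13. q=(3,18) nearest=6 d=5 new=(3,18) → blocked by [0,3]×[16,20], reject
14. q=(8,24) nearest=6 d=7 new=(8,22) → blocked by [7,10]×[21,25], reject
15. q=(0,19) nearest=5 d=7 new=(0,17) → blocked by [0,3]×[16,20], reject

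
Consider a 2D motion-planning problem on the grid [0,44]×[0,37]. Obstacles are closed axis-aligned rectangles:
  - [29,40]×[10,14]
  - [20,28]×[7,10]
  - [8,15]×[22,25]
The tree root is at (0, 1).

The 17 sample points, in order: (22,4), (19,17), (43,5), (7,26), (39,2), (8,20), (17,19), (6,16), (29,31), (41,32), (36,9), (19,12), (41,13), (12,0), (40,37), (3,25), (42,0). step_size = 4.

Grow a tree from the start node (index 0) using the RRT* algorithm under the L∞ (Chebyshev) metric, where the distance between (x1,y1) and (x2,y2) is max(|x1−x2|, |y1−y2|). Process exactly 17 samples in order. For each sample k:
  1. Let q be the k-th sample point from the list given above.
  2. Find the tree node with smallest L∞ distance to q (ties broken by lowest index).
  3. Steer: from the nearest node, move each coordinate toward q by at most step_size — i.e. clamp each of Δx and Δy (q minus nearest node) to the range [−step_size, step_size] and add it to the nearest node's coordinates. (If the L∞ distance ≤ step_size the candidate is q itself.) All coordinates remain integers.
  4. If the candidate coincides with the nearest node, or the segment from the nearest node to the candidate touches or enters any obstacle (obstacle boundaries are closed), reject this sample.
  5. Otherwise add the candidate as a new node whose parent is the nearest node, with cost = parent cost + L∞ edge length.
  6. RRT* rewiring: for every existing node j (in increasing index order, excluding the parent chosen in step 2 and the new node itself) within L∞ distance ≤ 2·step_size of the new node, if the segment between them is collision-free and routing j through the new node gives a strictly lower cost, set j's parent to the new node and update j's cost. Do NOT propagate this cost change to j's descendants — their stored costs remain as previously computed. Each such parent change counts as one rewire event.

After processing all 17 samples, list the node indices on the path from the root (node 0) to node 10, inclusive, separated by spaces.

1. q=(22,4) nearest=0 d=22 new=(4,4) → add node 1 parent=0 cost=4
2. q=(19,17) nearest=1 d=15 new=(8,8) → add node 2 parent=1 cost=8
3. q=(43,5) nearest=2 d=35 new=(12,5) → add node 3 parent=2 cost=12
4. q=(7,26) nearest=2 d=18 new=(7,12) → add node 4 parent=2 cost=12
5. q=(39,2) nearest=3 d=27 new=(16,2) → add node 5 parent=3 cost=16
6. q=(8,20) nearest=4 d=8 new=(8,16) → add node 6 parent=4 cost=16
7. q=(17,19) nearest=6 d=9 new=(12,19) → add node 7 parent=6 cost=20
8. q=(6,16) nearest=6 d=2 new=(6,16) → add node 8 parent=6 cost=18
9. q=(29,31) nearest=7 d=17 new=(16,23) → blocked by [8,15]×[22,25], reject
10. q=(41,32) nearest=3 d=29 new=(16,9) → add node 9 parent=3 cost=16
11. q=(36,9) nearest=5 d=20 new=(20,6) → add node 10 parent=5 cost=20
12. q=(19,12) nearest=9 d=3 new=(19,12) → add node 11 parent=9 cost=19
13. q=(41,13) nearest=10 d=21 new=(24,10) → blocked by [20,28]×[7,10], reject
14. q=(12,0) nearest=5 d=4 new=(12,0) → add node 12 parent=5 cost=20
15. q=(40,37) nearest=11 d=25 new=(23,16) → add node 13 parent=11 cost=23
16. q=(3,25) nearest=6 d=9 new=(4,20) → add node 14 parent=6 cost=20
17. q=(42,0) nearest=13 d=19 new=(27,12) → add node 15 parent=13 cost=27

Path: 0 1 2 3 5 10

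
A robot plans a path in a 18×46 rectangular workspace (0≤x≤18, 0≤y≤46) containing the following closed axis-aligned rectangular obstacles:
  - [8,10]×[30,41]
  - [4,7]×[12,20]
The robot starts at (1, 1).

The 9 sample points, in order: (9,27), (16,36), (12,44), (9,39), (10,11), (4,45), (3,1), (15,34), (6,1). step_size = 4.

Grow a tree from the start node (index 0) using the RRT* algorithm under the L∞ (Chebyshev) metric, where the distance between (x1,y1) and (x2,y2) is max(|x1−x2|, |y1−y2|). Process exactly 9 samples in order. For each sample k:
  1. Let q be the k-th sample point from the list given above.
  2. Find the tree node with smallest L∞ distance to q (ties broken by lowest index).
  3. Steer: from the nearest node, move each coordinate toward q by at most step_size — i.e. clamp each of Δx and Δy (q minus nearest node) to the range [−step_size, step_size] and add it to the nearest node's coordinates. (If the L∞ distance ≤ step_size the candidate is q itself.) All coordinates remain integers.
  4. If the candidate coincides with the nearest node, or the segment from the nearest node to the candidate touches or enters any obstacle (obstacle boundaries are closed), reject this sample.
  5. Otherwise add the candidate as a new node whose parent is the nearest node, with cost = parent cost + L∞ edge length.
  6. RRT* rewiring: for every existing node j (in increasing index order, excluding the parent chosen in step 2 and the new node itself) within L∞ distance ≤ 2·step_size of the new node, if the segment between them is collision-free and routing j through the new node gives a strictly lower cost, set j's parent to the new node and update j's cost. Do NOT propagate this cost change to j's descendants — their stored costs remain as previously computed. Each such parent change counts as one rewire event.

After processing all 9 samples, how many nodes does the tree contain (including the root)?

Node count: 9

1. q=(9,27) nearest=0 d=26 new=(5,5) → add node 1 parent=0 cost=4
2. q=(16,36) nearest=1 d=31 new=(9,9) → add node 2 parent=1 cost=8
3. q=(12,44) nearest=2 d=35 new=(12,13) → add node 3 parent=2 cost=12
4. q=(9,39) nearest=3 d=26 new=(9,17) → add node 4 parent=3 cost=16
5. q=(10,11) nearest=2 d=2 new=(10,11) → add node 5 parent=2 cost=10
6. q=(4,45) nearest=4 d=28 new=(5,21) → blocked by [4,7]×[12,20], reject
7. q=(3,1) nearest=0 d=2 new=(3,1) → add node 6 parent=0 cost=2
8. q=(15,34) nearest=4 d=17 new=(13,21) → add node 7 parent=4 cost=20
9. q=(6,1) nearest=6 d=3 new=(6,1) → add node 8 parent=6 cost=5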